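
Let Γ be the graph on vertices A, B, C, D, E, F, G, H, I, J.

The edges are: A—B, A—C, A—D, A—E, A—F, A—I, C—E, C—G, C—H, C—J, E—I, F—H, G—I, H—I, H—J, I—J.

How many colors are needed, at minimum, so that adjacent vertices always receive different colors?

3

H, I, J form a triangle, so at least 3 colors are needed.
3 colors suffice: color red → {A, G, H}; color blue → {B, C, D, F, I}; color green → {E, J}. Every edge joins two different colors.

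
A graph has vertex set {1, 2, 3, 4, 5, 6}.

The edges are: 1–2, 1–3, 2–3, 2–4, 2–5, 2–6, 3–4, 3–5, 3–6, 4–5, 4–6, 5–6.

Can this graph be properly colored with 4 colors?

2, 3, 4, 5, 6 are mutually adjacent (a clique of size 5), so at least 5 colors are needed.
So 4 colors are not enough.

No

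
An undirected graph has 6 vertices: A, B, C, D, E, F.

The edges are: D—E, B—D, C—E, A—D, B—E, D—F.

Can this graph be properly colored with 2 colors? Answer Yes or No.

No

B, D, E are pairwise adjacent, so at least 3 colors are needed.
So 2 colors are not enough.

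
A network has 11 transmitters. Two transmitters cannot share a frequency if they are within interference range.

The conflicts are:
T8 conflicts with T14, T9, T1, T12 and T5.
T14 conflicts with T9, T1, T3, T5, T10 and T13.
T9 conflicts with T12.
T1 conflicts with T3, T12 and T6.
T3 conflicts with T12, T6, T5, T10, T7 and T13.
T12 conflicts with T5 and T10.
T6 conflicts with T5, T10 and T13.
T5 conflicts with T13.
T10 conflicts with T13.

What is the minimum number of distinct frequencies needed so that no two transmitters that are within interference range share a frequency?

4

T3, T6, T10, T13 are mutually in conflict, so at least 4 frequencies are needed.
4 frequencies suffice: T8=1, T14=2, T9=3, T1=3, T3=1, T12=2, T6=2, T5=3, T10=3, T7=2, T13=4. Every pair that conflicts lands in different frequencies.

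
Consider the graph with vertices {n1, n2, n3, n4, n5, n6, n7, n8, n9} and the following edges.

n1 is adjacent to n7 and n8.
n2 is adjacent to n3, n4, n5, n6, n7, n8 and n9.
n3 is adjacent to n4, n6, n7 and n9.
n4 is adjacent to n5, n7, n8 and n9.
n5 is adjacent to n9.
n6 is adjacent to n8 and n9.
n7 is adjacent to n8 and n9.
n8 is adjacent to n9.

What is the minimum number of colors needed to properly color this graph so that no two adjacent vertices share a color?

n2, n3, n4, n7, n9 are pairwise adjacent (a clique of size 5), so at least 5 colors are needed.
5 colors suffice: color red → {n1, n2}; color blue → {n9}; color green → {n4, n6}; color yellow → {n5, n7}; color purple → {n3, n8}. Every edge joins two different colors.

5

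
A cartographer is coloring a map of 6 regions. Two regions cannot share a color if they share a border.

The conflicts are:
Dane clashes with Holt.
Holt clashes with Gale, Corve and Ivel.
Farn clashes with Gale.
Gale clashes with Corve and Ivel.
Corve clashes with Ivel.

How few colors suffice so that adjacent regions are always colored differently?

Holt, Gale, Corve, Ivel pairwise conflict, so at least 4 colors are needed.
4 colors suffice: color 1 → {Holt, Farn}; color 2 → {Dane, Gale}; color 3 → {Ivel}; color 4 → {Corve}. Each listed conflict is separated.

4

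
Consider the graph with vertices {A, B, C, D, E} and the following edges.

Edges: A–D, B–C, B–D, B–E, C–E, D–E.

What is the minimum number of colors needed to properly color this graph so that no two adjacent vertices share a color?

B, C, E are mutually adjacent, so at least 3 colors are needed.
A valid assignment using 3 colors: A=1, B=1, C=2, D=2, E=3. No two adjacent vertices share a color.

3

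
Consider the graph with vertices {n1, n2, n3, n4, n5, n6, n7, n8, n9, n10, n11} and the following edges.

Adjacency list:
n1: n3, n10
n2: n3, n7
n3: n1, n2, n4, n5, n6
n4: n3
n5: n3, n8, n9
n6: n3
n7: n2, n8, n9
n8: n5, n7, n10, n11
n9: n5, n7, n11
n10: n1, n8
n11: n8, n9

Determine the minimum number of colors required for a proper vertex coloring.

3

The cycle n10-n1-n3-n5-n8-n10 has odd length 5, so it cannot be 2-colored; at least 3 colors are needed.
3 colors suffice: color R → {n3, n8, n9}; color B → {n1, n4, n5, n6, n7, n11}; color G → {n2, n10}. Each edge has distinct colors on its endpoints.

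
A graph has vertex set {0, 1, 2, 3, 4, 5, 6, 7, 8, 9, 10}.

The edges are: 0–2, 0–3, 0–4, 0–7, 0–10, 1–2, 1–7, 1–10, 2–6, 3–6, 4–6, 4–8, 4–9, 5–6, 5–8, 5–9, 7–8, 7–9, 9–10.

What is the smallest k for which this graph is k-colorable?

1 and 2 are adjacent, so at least 2 colors are needed.
2 colors suffice: color red → {0, 1, 6, 8, 9}; color blue → {2, 3, 4, 5, 7, 10}. Every edge joins two different colors.

2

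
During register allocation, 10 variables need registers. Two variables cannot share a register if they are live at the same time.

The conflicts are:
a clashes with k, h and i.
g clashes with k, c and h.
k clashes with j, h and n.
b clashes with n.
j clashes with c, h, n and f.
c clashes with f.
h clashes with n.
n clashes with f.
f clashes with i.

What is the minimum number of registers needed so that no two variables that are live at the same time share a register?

k, j, h, n pairwise conflict, so at least 4 registers are needed.
4 registers suffice: a=2, g=2, k=1, b=1, j=2, c=3, h=3, n=4, f=1, i=3. Every pair that conflicts lands in different registers.

4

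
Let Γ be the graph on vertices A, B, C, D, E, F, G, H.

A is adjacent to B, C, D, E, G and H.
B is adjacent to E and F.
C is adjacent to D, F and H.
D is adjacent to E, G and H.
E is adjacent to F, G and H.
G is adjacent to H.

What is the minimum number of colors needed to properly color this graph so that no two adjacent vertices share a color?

A, D, E, G, H form a clique, so at least 5 colors are needed.
5 colors suffice: color red → {C, E}; color blue → {A, F}; color green → {B, D}; color yellow → {H}; color purple → {G}. No two adjacent vertices share a color.

5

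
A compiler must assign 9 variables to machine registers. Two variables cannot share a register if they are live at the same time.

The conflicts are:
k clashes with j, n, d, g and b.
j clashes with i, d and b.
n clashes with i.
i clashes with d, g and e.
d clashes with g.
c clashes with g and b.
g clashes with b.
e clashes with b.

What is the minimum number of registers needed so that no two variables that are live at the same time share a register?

3

k, g, b pairwise conflict, so at least 3 registers are needed.
3 registers suffice: k=3, j=1, n=1, i=3, d=2, c=3, g=1, e=1, b=2. Each listed conflict is separated.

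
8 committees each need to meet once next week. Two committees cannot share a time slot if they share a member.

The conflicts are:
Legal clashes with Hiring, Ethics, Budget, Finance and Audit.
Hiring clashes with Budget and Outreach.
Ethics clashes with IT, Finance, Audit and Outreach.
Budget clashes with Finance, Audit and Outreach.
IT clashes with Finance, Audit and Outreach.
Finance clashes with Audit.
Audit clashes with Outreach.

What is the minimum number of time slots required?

Legal, Ethics, Finance, Audit all conflict with each other, so at least 4 time slots are needed.
4 time slots suffice: time slot 1 → {Hiring, Audit}; time slot 2 → {Legal, IT}; time slot 3 → {Ethics, Budget}; time slot 4 → {Finance, Outreach}. Every pair that conflicts lands in different time slots.

4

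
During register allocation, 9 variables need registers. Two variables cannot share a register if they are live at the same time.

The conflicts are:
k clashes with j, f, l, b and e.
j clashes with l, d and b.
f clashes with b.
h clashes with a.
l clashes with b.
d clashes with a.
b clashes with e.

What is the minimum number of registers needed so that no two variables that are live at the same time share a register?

k, j, l, b are mutually in conflict, so at least 4 registers are needed.
Using 4 registers: k=2, j=3, f=3, h=1, l=4, d=1, a=2, b=1, e=3. No two conflicting variables share a register.

4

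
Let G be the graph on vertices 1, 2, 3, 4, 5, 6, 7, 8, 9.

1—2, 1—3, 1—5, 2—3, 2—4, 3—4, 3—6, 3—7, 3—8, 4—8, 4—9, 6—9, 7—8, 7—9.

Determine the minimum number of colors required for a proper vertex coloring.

2, 3, 4 are mutually adjacent, so at least 3 colors are needed.
One proper 3-coloring: 1=b, 2=c, 3=a, 4=b, 5=a, 6=b, 7=b, 8=c, 9=a. No two adjacent vertices share a color.

3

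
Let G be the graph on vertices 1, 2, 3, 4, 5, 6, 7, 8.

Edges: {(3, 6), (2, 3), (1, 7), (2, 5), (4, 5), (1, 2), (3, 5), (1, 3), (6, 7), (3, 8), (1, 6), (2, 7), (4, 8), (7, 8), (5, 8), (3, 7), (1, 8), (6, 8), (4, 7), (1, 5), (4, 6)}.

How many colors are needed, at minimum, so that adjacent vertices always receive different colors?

1, 3, 6, 7, 8 are mutually adjacent (a clique of size 5), so at least 5 colors are needed.
5 colors suffice: color a → {5, 7}; color b → {3, 4}; color c → {1}; color d → {2, 8}; color e → {6}. Every edge joins two different colors.

5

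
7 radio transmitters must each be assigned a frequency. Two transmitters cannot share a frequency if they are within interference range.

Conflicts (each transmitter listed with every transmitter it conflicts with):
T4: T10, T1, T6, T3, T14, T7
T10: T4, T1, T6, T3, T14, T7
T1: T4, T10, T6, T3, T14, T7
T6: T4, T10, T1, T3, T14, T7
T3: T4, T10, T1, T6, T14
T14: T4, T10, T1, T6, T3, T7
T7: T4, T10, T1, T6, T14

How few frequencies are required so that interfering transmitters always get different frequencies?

T4, T10, T1, T6, T3, T14 all conflict with each other, so at least 6 frequencies are needed.
6 frequencies suffice: frequency 1 → {T14}; frequency 2 → {T4}; frequency 3 → {T6}; frequency 4 → {T10}; frequency 5 → {T1}; frequency 6 → {T3, T7}. Every pair that conflicts lands in different frequencies.

6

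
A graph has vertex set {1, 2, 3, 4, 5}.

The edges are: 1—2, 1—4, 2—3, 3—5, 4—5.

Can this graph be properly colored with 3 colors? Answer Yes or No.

Yes

The chromatic number is 3. The cycle 2-3-5-4-1-2 has odd length 5, so it cannot be 2-colored; at least 3 colors are needed.
3 colors suffice: color a → {2, 5}; color b → {1, 3}; color c → {4}.
That is already a proper 3-coloring.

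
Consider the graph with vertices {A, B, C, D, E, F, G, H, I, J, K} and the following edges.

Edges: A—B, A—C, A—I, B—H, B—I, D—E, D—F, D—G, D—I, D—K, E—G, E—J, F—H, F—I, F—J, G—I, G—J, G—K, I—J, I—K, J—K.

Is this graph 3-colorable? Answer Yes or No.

No

D, G, I, K are pairwise adjacent (a clique of size 4), so at least 4 colors are needed.
So 3 colors are not enough.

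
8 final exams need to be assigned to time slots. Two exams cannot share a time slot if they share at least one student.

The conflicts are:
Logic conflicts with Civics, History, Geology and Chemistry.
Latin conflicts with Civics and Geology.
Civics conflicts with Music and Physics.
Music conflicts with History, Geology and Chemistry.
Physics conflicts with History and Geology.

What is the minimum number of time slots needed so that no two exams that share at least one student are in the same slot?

Logic and Chemistry conflict, so at least 2 time slots are needed.
2 time slots suffice: Logic=1, Latin=1, Civics=2, Music=1, Physics=1, History=2, Geology=2, Chemistry=2. Every pair that conflicts lands in different time slots.

2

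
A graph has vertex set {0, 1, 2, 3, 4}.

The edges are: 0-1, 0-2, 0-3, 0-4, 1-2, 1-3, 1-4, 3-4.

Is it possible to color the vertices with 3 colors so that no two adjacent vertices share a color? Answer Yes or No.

No

0, 1, 3, 4 are pairwise adjacent (a clique of size 4), so at least 4 colors are needed.
So 3 colors are not enough.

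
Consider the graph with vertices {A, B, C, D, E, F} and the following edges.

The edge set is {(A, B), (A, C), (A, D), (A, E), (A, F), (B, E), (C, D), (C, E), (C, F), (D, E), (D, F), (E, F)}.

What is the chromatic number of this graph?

5

A, C, D, E, F are mutually adjacent (a clique of size 5), so at least 5 colors are needed.
5 colors suffice: color red → {A}; color blue → {E}; color green → {B, D}; color yellow → {F}; color purple → {C}. No two adjacent vertices share a color.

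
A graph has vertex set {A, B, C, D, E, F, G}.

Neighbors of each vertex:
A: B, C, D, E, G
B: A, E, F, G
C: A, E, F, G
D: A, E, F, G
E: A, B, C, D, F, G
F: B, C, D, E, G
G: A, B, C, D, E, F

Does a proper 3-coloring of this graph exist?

B, E, F, G are pairwise adjacent (a clique of size 4), so at least 4 colors are needed.
So 3 colors are not enough.

No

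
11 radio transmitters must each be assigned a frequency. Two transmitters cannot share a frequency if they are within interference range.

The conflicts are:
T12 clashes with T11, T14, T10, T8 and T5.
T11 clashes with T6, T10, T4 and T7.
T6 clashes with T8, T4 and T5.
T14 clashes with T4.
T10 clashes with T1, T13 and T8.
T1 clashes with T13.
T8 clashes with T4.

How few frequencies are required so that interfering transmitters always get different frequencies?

T12, T10, T8 pairwise conflict, so at least 3 frequencies are needed.
3 frequencies suffice: frequency 1 → {T6, T14, T10, T7}; frequency 2 → {T12, T13, T4}; frequency 3 → {T11, T1, T8, T5}. Every pair that conflicts lands in different frequencies.

3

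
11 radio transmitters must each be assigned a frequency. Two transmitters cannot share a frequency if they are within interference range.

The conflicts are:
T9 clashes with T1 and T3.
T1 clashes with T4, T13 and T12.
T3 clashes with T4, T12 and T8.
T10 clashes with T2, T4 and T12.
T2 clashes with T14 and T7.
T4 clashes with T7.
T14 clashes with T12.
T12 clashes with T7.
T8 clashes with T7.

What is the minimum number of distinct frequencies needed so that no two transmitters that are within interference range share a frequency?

2

T8 and T7 conflict, so at least 2 frequencies are needed.
A valid assignment using 2 frequencies: T9=1, T1=2, T3=2, T10=2, T2=1, T4=1, T13=1, T14=2, T12=1, T8=1, T7=2. No two conflicting transmitters share a frequency.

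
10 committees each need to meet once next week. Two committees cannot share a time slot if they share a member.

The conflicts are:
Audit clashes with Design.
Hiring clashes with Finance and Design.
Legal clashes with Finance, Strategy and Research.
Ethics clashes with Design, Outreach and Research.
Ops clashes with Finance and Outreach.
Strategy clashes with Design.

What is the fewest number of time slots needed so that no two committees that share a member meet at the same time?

The cycle Strategy-Design-Ethics-Research-Legal-Strategy has odd length 5, so it cannot be 2-colored; at least 3 time slots are needed.
3 time slots suffice: Audit=2, Hiring=3, Legal=1, Ethics=2, Ops=1, Finance=2, Strategy=2, Design=1, Outreach=3, Research=3. Every pair that conflicts lands in different time slots.

3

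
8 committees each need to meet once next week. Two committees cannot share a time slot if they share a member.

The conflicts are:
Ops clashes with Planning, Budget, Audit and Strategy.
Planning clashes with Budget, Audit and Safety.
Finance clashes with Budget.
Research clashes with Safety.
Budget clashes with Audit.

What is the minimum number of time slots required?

4

Ops, Planning, Budget, Audit are mutually in conflict, so at least 4 time slots are needed.
4 time slots suffice: time slot 1 → {Planning, Finance, Research, Strategy}; time slot 2 → {Ops, Safety}; time slot 3 → {Budget}; time slot 4 → {Audit}. No two conflicting committees share a time slot.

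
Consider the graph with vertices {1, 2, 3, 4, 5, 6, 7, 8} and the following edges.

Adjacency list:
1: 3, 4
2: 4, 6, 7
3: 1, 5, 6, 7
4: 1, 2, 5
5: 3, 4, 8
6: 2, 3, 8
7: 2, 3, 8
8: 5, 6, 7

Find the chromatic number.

3

The cycle 8-5-4-2-7-8 has odd length 5, so it cannot be 2-colored; at least 3 colors are needed.
One proper 3-coloring: 1=blue, 2=green, 3=red, 4=red, 5=blue, 6=blue, 7=blue, 8=red. Each edge has distinct colors on its endpoints.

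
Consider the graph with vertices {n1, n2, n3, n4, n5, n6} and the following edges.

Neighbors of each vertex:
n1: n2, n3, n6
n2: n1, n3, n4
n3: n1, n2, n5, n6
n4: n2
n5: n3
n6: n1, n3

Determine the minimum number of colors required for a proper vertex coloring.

3

n1, n3, n6 form a triangle, so at least 3 colors are needed.
3 colors suffice: color 1 → {n3, n4}; color 2 → {n1, n5}; color 3 → {n2, n6}. No two adjacent vertices share a color.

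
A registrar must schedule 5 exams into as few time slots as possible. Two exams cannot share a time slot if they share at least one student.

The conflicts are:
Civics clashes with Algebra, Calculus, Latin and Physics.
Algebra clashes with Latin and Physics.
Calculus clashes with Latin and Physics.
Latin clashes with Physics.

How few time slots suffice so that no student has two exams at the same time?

4

Civics, Algebra, Latin, Physics are mutually in conflict, so at least 4 time slots are needed.
4 time slots suffice: Civics=2, Algebra=4, Calculus=4, Latin=3, Physics=1. Each listed conflict is separated.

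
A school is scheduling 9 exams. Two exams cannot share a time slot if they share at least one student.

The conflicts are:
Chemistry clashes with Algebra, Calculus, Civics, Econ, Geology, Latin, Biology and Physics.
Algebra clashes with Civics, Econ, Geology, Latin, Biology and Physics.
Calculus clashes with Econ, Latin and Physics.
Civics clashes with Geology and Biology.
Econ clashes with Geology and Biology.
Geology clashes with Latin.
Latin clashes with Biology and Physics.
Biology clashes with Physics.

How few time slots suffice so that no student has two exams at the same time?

Chemistry, Algebra, Latin, Biology, Physics pairwise conflict, so at least 5 time slots are needed.
5 time slots suffice: time slot 1 → {Chemistry}; time slot 2 → {Algebra, Calculus}; time slot 3 → {Civics, Econ, Latin}; time slot 4 → {Geology, Biology}; time slot 5 → {Physics}. No two conflicting exams share a time slot.

5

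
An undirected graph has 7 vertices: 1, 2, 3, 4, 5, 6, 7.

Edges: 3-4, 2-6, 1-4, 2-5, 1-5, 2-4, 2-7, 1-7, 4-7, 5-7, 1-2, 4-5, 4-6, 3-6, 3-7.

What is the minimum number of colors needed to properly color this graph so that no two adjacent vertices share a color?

1, 2, 4, 5, 7 are pairwise adjacent (a clique of size 5), so at least 5 colors are needed.
A valid assignment using 5 colors: 1=yellow, 2=green, 3=green, 4=red, 5=purple, 6=blue, 7=blue. No two adjacent vertices share a color.

5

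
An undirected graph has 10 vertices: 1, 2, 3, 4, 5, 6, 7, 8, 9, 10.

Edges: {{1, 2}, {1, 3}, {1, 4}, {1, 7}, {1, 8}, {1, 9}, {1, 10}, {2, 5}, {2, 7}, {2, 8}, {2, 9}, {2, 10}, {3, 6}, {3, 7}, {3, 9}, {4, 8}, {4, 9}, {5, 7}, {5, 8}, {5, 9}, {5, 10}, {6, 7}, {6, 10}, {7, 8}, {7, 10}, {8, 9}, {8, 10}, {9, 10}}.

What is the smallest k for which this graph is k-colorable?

5

1, 2, 8, 9, 10 form a clique, so at least 5 colors are needed.
5 colors suffice: color red → {1, 5, 6}; color blue → {7, 9}; color green → {3, 8}; color yellow → {4, 10}; color purple → {2}. Every edge joins two different colors.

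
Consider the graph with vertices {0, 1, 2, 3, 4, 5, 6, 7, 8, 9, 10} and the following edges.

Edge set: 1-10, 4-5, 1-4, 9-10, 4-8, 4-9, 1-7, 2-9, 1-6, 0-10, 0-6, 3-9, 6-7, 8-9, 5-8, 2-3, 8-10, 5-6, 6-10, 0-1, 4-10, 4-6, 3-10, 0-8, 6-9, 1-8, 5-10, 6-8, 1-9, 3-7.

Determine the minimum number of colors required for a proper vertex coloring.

6

1, 4, 6, 8, 9, 10 are mutually adjacent (a clique of size 6), so at least 6 colors are needed.
6 colors suffice: color red → {3, 6}; color blue → {2, 7, 10}; color green → {0, 5, 9}; color yellow → {8}; color purple → {1}; color orange → {4}. Each edge has distinct colors on its endpoints.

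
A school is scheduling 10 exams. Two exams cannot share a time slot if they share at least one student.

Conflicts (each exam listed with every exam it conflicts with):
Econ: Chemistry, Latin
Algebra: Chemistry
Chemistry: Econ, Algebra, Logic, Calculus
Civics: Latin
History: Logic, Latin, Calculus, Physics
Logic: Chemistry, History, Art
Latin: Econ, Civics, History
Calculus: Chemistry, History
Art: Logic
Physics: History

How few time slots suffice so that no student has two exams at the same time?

The cycle Chemistry-Logic-History-Latin-Econ-Chemistry has odd length 5, so it cannot be 2-colored; at least 3 time slots are needed.
3 time slots suffice: time slot 1 → {Chemistry, Civics, History, Art}; time slot 2 → {Algebra, Logic, Latin, Calculus, Physics}; time slot 3 → {Econ}. No two conflicting exams share a time slot.

3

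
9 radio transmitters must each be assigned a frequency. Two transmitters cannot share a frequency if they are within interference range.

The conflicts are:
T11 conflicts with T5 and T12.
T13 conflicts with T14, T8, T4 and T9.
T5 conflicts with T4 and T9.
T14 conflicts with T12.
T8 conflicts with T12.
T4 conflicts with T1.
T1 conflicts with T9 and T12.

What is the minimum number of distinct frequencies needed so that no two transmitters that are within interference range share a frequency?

The cycle T5-T9-T1-T12-T11-T5 has odd length 5, so it cannot be 2-colored; at least 3 frequencies are needed.
3 frequencies suffice: frequency 1 → {T13, T5, T12}; frequency 2 → {T11, T14, T8, T1}; frequency 3 → {T4, T9}. Each listed conflict is separated.

3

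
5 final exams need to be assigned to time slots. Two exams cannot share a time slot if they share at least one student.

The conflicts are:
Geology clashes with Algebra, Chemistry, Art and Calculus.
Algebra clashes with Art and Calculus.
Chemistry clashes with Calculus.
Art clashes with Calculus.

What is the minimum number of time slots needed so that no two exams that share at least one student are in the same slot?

Geology, Algebra, Art, Calculus all conflict with each other, so at least 4 time slots are needed.
4 time slots suffice: time slot 1 → {Calculus}; time slot 2 → {Geology}; time slot 3 → {Algebra, Chemistry}; time slot 4 → {Art}. No two conflicting exams share a time slot.

4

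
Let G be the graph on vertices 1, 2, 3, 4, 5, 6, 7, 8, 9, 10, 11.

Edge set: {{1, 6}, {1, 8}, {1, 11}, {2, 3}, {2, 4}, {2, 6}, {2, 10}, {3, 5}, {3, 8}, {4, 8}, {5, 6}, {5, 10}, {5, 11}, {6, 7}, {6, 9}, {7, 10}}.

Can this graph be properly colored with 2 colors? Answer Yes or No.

The cycle 8-1-6-2-3-8 has odd length 5, so it cannot be 2-colored; at least 3 colors are needed.
So 2 colors are not enough.

No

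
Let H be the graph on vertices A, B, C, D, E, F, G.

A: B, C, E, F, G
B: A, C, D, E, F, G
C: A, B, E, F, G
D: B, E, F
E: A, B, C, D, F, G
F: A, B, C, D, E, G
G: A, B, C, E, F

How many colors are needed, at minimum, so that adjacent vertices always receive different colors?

A, B, C, E, F, G form a clique, so at least 6 colors are needed.
A valid assignment using 6 colors: A=4, B=2, C=6, D=4, E=3, F=1, G=5. Each edge has distinct colors on its endpoints.

6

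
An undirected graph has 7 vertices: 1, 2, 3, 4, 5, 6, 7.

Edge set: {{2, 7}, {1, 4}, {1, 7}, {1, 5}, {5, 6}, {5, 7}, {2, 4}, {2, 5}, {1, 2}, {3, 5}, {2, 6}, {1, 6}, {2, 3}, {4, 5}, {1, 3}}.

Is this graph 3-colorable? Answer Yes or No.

1, 2, 5, 7 form a clique, so at least 4 colors are needed.
So 3 colors are not enough.

No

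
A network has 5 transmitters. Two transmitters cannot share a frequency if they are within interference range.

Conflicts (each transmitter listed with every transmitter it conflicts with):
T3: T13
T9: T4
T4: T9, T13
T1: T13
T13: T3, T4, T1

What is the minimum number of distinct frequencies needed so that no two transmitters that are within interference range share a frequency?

2

T9 and T4 conflict, so at least 2 frequencies are needed.
2 frequencies suffice: T3=2, T9=1, T4=2, T1=2, T13=1. Each listed conflict is separated.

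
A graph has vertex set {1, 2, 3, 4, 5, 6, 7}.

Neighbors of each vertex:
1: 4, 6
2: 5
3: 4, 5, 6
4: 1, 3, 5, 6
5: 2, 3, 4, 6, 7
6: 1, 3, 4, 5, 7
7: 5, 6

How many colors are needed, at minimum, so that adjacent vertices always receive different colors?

3, 4, 5, 6 are mutually adjacent (a clique of size 4), so at least 4 colors are needed.
A valid assignment using 4 colors: 1=red, 2=blue, 3=yellow, 4=green, 5=red, 6=blue, 7=green. Every edge joins two different colors.

4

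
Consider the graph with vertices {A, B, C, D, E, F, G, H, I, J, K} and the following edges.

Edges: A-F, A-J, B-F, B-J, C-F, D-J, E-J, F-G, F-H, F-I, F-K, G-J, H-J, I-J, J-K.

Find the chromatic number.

2

F and I are adjacent, so at least 2 colors are needed.
One proper 2-coloring: A=2, B=2, C=2, D=2, E=2, F=1, G=2, H=2, I=2, J=1, K=2. Each edge has distinct colors on its endpoints.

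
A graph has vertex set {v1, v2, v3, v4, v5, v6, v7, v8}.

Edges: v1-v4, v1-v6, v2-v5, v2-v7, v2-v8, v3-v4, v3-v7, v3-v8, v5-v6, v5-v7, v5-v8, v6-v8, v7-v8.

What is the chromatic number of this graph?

v2, v5, v7, v8 are pairwise adjacent (a clique of size 4), so at least 4 colors are needed.
One proper 4-coloring: v1=red, v2=yellow, v3=green, v4=blue, v5=green, v6=blue, v7=blue, v8=red. Each edge has distinct colors on its endpoints.

4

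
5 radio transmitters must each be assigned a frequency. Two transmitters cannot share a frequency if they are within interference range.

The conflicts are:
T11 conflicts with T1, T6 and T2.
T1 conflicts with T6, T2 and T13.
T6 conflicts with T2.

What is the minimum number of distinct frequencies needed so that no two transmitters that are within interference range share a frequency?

4

T11, T1, T6, T2 pairwise conflict, so at least 4 frequencies are needed.
A valid assignment using 4 frequencies: T11=2, T1=1, T6=4, T2=3, T13=2. Each listed conflict is separated.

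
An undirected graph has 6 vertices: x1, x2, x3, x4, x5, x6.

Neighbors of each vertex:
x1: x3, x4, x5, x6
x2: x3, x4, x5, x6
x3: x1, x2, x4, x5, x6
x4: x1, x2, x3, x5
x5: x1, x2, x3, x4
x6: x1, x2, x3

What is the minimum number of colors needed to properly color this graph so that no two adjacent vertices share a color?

4

x1, x3, x4, x5 are mutually adjacent (a clique of size 4), so at least 4 colors are needed.
4 colors suffice: color 1 → {x3}; color 2 → {x1, x2}; color 3 → {x4, x6}; color 4 → {x5}. No two adjacent vertices share a color.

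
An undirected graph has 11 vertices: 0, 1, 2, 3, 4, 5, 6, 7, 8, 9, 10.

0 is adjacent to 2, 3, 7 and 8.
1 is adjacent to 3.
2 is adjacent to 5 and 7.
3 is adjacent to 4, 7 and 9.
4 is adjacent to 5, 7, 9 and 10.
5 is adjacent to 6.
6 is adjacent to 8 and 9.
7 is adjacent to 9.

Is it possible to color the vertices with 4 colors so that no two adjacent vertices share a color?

The chromatic number is 4. 3, 4, 7, 9 are pairwise adjacent (a clique of size 4), so at least 4 colors are needed.
4 colors suffice: 0=a, 1=a, 2=c, 3=c, 4=a, 5=b, 6=a, 7=b, 8=b, 9=d, 10=b.
That is already a proper 4-coloring.

Yes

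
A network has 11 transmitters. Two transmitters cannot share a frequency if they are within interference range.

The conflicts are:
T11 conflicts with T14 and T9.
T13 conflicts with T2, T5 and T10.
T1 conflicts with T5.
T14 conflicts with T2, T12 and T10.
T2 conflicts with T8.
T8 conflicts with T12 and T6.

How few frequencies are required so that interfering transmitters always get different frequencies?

2

T14 and T12 conflict, so at least 2 frequencies are needed.
2 frequencies suffice: frequency 1 → {T13, T1, T14, T8, T9}; frequency 2 → {T11, T2, T12, T5, T10, T6}. No two conflicting transmitters share a frequency.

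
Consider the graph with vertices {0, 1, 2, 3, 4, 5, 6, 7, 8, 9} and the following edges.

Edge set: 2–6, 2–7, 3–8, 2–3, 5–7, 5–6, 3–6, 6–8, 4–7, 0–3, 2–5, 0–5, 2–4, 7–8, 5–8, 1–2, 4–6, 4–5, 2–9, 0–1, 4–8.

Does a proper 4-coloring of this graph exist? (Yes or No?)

The chromatic number is 4. 4, 5, 6, 8 are pairwise adjacent (a clique of size 4), so at least 4 colors are needed.
4 colors suffice: color a → {0, 2, 8}; color b → {1, 3, 5, 9}; color c → {6, 7}; color d → {4}.
That is already a proper 4-coloring.

Yes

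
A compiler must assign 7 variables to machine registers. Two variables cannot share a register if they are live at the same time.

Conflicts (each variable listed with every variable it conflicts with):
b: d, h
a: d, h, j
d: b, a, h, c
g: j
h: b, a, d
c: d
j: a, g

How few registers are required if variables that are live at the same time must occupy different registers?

b, d, h all conflict with each other, so at least 3 registers are needed.
3 registers suffice: b=3, a=3, d=1, g=2, h=2, c=2, j=1. No two conflicting variables share a register.

3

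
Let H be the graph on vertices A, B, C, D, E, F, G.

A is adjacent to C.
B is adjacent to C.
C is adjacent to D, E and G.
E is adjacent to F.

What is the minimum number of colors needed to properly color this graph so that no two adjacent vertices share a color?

E and F are adjacent, so at least 2 colors are needed.
One proper 2-coloring: A=2, B=2, C=1, D=2, E=2, F=1, G=2. Every edge joins two different colors.

2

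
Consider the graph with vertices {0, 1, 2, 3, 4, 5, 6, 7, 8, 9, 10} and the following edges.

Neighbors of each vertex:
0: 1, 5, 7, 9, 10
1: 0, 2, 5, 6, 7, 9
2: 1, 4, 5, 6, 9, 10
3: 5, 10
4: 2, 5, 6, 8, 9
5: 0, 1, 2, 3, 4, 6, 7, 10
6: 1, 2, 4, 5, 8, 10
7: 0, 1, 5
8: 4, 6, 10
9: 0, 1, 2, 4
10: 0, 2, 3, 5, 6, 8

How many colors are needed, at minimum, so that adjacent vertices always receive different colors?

0, 1, 5, 7 form a clique, so at least 4 colors are needed.
4 colors suffice: 0=c, 1=b, 2=c, 3=c, 4=b, 5=a, 6=d, 7=d, 8=a, 9=a, 10=b. Every edge joins two different colors.

4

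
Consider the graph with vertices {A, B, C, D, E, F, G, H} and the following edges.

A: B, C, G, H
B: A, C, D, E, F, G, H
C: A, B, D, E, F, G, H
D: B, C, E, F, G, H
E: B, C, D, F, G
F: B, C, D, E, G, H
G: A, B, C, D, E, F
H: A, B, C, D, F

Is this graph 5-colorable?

B, C, D, E, F, G form a clique, so at least 6 colors are needed.
So 5 colors are not enough.

No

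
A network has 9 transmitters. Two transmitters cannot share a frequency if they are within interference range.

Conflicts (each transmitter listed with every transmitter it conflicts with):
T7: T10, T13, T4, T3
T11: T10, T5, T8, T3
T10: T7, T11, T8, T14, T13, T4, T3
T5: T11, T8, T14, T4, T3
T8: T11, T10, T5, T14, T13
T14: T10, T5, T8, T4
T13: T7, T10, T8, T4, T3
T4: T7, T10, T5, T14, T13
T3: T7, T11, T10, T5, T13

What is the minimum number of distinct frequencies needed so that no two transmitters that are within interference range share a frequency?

4

T7, T10, T13, T3 all conflict with each other, so at least 4 frequencies are needed.
4 frequencies suffice: frequency 1 → {T10, T5}; frequency 2 → {T8, T4, T3}; frequency 3 → {T11, T14, T13}; frequency 4 → {T7}. No two conflicting transmitters share a frequency.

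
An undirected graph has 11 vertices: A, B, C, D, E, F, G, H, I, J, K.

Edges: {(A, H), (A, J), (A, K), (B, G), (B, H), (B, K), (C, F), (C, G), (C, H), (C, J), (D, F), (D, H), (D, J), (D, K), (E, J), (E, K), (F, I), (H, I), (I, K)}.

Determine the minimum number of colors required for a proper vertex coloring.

D and K are adjacent, so at least 2 colors are needed.
A valid assignment using 2 colors: A=2, B=2, C=2, D=2, E=2, F=1, G=1, H=1, I=2, J=1, K=1. Each edge has distinct colors on its endpoints.

2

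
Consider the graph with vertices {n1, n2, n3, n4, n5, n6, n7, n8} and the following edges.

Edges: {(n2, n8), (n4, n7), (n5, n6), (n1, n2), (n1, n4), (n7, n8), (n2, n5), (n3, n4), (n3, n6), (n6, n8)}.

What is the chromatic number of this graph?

3

The cycle n4-n1-n2-n8-n7-n4 has odd length 5, so it cannot be 2-colored; at least 3 colors are needed.
A valid assignment using 3 colors: n1=blue, n2=red, n3=blue, n4=red, n5=blue, n6=red, n7=green, n8=blue. Every edge joins two different colors.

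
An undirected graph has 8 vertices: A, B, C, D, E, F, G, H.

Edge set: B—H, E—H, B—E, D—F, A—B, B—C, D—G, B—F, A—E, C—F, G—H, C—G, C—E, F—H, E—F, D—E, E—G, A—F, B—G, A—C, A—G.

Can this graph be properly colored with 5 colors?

The chromatic number is 5. A, B, C, E, F are pairwise adjacent (a clique of size 5), so at least 5 colors are needed.
5 colors suffice: A=purple, B=green, C=yellow, D=green, E=red, F=blue, G=blue, H=yellow.
That is already a proper 5-coloring.

Yes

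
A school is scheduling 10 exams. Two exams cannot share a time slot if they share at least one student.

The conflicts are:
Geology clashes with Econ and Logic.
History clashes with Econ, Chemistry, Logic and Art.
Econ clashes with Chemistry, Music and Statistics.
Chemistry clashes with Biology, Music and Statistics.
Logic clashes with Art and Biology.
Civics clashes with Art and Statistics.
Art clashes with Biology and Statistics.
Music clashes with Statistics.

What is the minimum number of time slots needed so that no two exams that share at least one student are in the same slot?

4

Econ, Chemistry, Music, Statistics are mutually in conflict, so at least 4 time slots are needed.
Using 4 time slots: Geology=1, History=3, Econ=2, Chemistry=1, Logic=2, Civics=2, Art=1, Biology=3, Music=4, Statistics=3. Each listed conflict is separated.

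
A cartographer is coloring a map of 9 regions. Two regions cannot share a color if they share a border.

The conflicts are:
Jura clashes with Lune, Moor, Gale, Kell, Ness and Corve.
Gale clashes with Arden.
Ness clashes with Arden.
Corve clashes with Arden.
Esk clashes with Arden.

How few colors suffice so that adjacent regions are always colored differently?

Jura and Kell conflict, so at least 2 colors are needed.
One proper 2-coloring: Jura=1, Lune=2, Moor=2, Gale=2, Kell=2, Ness=2, Corve=2, Esk=2, Arden=1. Each listed conflict is separated.

2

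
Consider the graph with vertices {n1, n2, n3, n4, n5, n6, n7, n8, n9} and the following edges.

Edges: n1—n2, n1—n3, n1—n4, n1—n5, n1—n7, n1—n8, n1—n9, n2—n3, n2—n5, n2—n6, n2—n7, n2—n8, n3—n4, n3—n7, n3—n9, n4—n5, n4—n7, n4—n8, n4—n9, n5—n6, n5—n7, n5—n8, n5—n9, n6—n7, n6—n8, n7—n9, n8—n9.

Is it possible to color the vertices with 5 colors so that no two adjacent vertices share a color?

Yes

The chromatic number is 5. n1, n4, n5, n7, n9 are pairwise adjacent (a clique of size 5), so at least 5 colors are needed.
5 colors suffice: color 1 → {n7, n8}; color 2 → {n3, n5}; color 3 → {n1, n6}; color 4 → {n2, n9}; color 5 → {n4}.
That is already a proper 5-coloring.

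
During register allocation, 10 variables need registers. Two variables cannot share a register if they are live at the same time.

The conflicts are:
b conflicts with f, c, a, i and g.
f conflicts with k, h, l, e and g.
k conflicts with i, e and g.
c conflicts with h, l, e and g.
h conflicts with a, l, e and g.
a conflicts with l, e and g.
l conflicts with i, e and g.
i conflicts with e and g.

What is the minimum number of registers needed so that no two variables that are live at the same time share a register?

c, h, l, e pairwise conflict, so at least 4 registers are needed.
Using 4 registers: b=2, f=3, k=2, c=3, h=4, a=3, l=2, i=3, e=1, g=1. No two conflicting variables share a register.

4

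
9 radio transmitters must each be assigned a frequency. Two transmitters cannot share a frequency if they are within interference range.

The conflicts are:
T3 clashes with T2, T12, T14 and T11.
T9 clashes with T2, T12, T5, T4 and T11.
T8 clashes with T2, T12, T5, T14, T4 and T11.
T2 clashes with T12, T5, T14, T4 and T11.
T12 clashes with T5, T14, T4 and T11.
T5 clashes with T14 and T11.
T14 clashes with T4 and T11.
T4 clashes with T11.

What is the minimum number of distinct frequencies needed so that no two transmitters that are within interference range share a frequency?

T8, T2, T12, T5, T14, T11 pairwise conflict, so at least 6 frequencies are needed.
Using 6 frequencies: T3=5, T9=4, T8=6, T2=2, T12=1, T5=5, T14=4, T4=5, T11=3. No two conflicting transmitters share a frequency.

6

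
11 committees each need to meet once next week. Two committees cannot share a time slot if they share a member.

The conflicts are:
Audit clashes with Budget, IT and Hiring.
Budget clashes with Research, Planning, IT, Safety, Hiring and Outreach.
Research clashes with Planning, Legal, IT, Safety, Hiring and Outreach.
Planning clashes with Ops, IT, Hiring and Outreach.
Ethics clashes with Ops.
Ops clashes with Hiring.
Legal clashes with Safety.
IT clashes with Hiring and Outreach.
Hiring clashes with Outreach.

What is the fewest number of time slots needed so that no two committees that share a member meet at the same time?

6

Budget, Research, Planning, IT, Hiring, Outreach all conflict with each other, so at least 6 time slots are needed.
6 time slots suffice: time slot 1 → {Budget, Ops, Legal}; time slot 2 → {Ethics, Safety, Hiring}; time slot 3 → {Audit, Research}; time slot 4 → {Planning}; time slot 5 → {IT}; time slot 6 → {Outreach}. No two conflicting committees share a time slot.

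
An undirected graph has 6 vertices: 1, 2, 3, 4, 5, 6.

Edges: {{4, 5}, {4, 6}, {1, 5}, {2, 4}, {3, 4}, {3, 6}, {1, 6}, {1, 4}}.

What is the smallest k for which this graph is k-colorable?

1, 4, 6 form a triangle, so at least 3 colors are needed.
3 colors suffice: color a → {4}; color b → {2, 5, 6}; color c → {1, 3}. No two adjacent vertices share a color.

3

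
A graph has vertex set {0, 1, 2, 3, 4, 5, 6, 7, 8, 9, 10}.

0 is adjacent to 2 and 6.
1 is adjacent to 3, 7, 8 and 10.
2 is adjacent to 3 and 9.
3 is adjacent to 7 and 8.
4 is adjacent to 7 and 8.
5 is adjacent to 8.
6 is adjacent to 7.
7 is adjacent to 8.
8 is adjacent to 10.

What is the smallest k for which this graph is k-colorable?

4

1, 3, 7, 8 form a clique, so at least 4 colors are needed.
4 colors suffice: 0=blue, 1=yellow, 2=red, 3=green, 4=green, 5=blue, 6=red, 7=blue, 8=red, 9=blue, 10=blue. No two adjacent vertices share a color.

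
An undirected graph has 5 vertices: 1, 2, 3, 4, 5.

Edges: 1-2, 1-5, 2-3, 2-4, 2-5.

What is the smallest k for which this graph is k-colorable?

3

1, 2, 5 are mutually adjacent, so at least 3 colors are needed.
One proper 3-coloring: 1=green, 2=red, 3=blue, 4=blue, 5=blue. Every edge joins two different colors.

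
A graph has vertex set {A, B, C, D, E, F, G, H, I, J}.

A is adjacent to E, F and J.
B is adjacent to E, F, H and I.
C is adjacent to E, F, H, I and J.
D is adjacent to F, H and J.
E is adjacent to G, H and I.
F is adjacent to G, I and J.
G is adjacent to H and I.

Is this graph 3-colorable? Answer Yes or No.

Yes

The chromatic number is 3. D, F, J are mutually adjacent, so at least 3 colors are needed.
3 colors suffice: color red → {E, F}; color blue → {H, I, J}; color green → {A, B, C, D, G}.
That is already a proper 3-coloring.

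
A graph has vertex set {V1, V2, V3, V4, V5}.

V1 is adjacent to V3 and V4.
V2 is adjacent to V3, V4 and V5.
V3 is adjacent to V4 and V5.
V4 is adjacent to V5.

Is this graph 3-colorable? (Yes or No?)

V2, V3, V4, V5 are pairwise adjacent (a clique of size 4), so at least 4 colors are needed.
So 3 colors are not enough.

No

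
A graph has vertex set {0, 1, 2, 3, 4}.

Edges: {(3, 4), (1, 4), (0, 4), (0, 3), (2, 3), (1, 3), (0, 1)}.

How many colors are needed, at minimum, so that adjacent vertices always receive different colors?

4

0, 1, 3, 4 form a clique, so at least 4 colors are needed.
4 colors suffice: color red → {3}; color blue → {1, 2}; color green → {4}; color yellow → {0}. Each edge has distinct colors on its endpoints.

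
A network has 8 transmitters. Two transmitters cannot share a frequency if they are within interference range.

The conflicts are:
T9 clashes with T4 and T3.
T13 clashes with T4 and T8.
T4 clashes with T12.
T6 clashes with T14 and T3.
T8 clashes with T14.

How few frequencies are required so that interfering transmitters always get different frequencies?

The cycle T6-T14-T8-T13-T4-T9-T3-T6 has odd length 7, so it cannot be 2-colored; at least 3 frequencies are needed.
3 frequencies suffice: T9=2, T13=2, T4=1, T6=1, T8=1, T14=2, T12=2, T3=3. Each listed conflict is separated.

3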